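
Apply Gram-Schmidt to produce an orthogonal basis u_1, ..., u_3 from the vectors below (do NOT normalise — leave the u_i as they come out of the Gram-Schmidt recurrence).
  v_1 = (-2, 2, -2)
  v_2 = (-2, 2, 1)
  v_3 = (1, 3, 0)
Orthogonal basis:
  u_1 = (-2, 2, -2)
  u_2 = (-1, 1, 2)
  u_3 = (2, 2, 0)

Apply the Gram-Schmidt recurrence
  u_1 = v_1
  u_i = v_i − Σ_{j<i} ((v_i · u_j) / (u_j · u_j)) · u_j.

Step by step this gives:
  u_1 = (-2, 2, -2)
  u_2 = (-1, 1, 2)
  u_3 = (2, 2, 0)

Orthogonality check:
  u_2 · u_1 = 0 (should be 0)
  u_3 · u_1 = 0 (should be 0)
  u_3 · u_2 = 0 (should be 0)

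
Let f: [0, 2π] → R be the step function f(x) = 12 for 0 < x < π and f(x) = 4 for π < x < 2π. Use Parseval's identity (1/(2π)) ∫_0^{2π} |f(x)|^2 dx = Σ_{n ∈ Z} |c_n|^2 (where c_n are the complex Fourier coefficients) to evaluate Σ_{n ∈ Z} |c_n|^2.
Σ |c_n|^2 = 80

Parseval equates the L^2 energy of f (normalised by 1/(2π)) with the ℓ^2 sum of its Fourier coefficients: (1/(2π)) ∫_0^{2π} |f|^2 = Σ |c_n|^2.
Compute the left side: (1/(2π)) [∫_0^π 12^2 dx + ∫_π^{2π} 4^2 dx] = (1/(2π)) · (144π + 16π) = (144 + 16)/2 = 80.
So Σ_{n ∈ Z} |c_n|^2 = 80.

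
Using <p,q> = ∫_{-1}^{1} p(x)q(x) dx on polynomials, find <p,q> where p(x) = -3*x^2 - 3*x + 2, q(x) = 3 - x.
<p,q> = 8

Expand the product: p(x)·q(x) = 3*x^3 - 6*x^2 - 11*x + 6.
∫_{-1}^{1} of each monomial x^k gives [2/(k+1) if k even, 0 if k odd]. Integrating term-by-term (or equivalently evaluating the antiderivative F(x) = 3*x^4/4 - 2*x^3 - 11*x^2/2 + 6*x at the endpoints):
  F(1) − F(−1) = -3/4 − (-35/4) = 8.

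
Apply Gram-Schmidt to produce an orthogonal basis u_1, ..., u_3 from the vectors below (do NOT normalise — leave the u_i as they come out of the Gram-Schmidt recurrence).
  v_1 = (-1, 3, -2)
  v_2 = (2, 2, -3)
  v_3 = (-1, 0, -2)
Orthogonal basis:
  u_1 = (-1, 3, -2)
  u_2 = (19/7, -1/7, -11/7)
  u_3 = (-35/46, -49/46, -28/23)

Apply the Gram-Schmidt recurrence
  u_1 = v_1
  u_i = v_i − Σ_{j<i} ((v_i · u_j) / (u_j · u_j)) · u_j.

Step by step this gives:
  u_1 = (-1, 3, -2)
  u_2 = (19/7, -1/7, -11/7)
  u_3 = (-35/46, -49/46, -28/23)

Orthogonality check:
  u_2 · u_1 = 0 (should be 0)
  u_3 · u_1 = 0 (should be 0)
  u_3 · u_2 = 0 (should be 0)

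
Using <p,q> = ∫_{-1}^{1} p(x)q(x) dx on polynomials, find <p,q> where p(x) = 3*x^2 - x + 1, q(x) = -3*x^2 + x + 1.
<p,q> = -34/15

Expand the product: p(x)·q(x) = -9*x^4 + 6*x^3 - x^2 + 1.
∫_{-1}^{1} of each monomial x^k gives [2/(k+1) if k even, 0 if k odd]. Integrating term-by-term (or equivalently evaluating the antiderivative F(x) = -9*x^5/5 + 3*x^4/2 - x^3/3 + x at the endpoints):
  F(1) − F(−1) = 11/30 − (79/30) = -34/15.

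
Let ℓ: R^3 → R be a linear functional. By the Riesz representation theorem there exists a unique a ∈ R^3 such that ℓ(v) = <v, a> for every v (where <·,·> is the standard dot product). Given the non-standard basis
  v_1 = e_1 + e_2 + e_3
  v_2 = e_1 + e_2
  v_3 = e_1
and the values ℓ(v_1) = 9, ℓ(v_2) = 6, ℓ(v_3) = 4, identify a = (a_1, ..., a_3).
a = (4, 2, 3)

Write a = (a_1, ..., a_3) in the standard basis. For each basis vector v_i, ℓ(v_i) = <v_i, a> is a linear equation in the a_j's. Collect the n equations into a matrix system V a = ℓ, where row i of V is v_i (expressed in the standard basis). Since V is invertible (lower-triangular with 1s on the diagonal, up to permutation), solve by back-substitution:
  V =
[[1, 1, 1],
 [1, 1, 0],
 [1, 0, 0]]
  V a = (9, 6, 4)
Solving gives a = (4, 2, 3).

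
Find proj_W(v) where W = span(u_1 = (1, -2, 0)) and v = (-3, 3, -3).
proj_W(v) = (-9/5, 18/5, 0)

Set up U = [u_1 | ... | u_1] ∈ R^(3×1). The projector onto W = col(U) is P = U (U^T U)^(-1) U^T.
Compute U^T U =
  [5],
and U^T v = (-9).
Solve U^T U · c = U^T v for the coefficients: c = (-9/5). The projection is proj_W(v) = U c.
Check: (v - proj_W(v)) · u_1 = 0  (should be 0).
Result: proj_W(v) = (-9/5, 18/5, 0).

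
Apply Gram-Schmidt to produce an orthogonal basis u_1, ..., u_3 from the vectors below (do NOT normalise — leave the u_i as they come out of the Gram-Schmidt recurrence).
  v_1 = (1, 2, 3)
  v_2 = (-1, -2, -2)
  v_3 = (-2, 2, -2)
Orthogonal basis:
  u_1 = (1, 2, 3)
  u_2 = (-3/14, -3/7, 5/14)
  u_3 = (-12/5, 6/5, 0)

Apply the Gram-Schmidt recurrence
  u_1 = v_1
  u_i = v_i − Σ_{j<i} ((v_i · u_j) / (u_j · u_j)) · u_j.

Step by step this gives:
  u_1 = (1, 2, 3)
  u_2 = (-3/14, -3/7, 5/14)
  u_3 = (-12/5, 6/5, 0)

Orthogonality check:
  u_2 · u_1 = 0 (should be 0)
  u_3 · u_1 = 0 (should be 0)
  u_3 · u_2 = 0 (should be 0)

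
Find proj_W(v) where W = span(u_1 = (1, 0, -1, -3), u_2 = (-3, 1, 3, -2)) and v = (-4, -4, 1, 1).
proj_W(v) = (-481/253, 9/23, 481/253, 354/253)

Set up U = [u_1 | ... | u_2] ∈ R^(4×2). The projector onto W = col(U) is P = U (U^T U)^(-1) U^T.
Compute U^T U =
  [11, 0]
  [0, 23],
and U^T v = (-8, 9).
Solve U^T U · c = U^T v for the coefficients: c = (-8/11, 9/23). The projection is proj_W(v) = U c.
Check: (v - proj_W(v)) · u_1 = 0  (should be 0).
Check: (v - proj_W(v)) · u_2 = 0  (should be 0).
Result: proj_W(v) = (-481/253, 9/23, 481/253, 354/253).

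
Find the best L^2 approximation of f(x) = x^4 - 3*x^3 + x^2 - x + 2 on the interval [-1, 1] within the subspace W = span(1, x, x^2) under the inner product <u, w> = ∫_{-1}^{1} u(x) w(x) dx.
g(x) = 13*x^2/7 - 14*x/5 + 67/35

The best approximation g ∈ W is the orthogonal projection of f onto W. Writing g = a_0 + a_1 x + a_2 x^2, the coefficients solve the normal equations G · a = b where
  G_{ij} = <φ_i, φ_j> and b_i = <f, φ_i>, with φ_0 = 1, φ_1 = x, φ_2 = x^2.
G =
  [2, 0, 2/3]
  [0, 2/3, 0]
  [2/3, 0, 2/5],
b = (76/15, -28/15, 212/105).
Solving gives a_0 = 67/35, a_1 = -14/5, a_2 = 13/7, so
  g(x) = 13*x^2/7 - 14*x/5 + 67/35.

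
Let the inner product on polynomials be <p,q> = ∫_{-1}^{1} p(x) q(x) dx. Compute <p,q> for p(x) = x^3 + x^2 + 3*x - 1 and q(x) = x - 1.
<p,q> = 56/15

Expand the product: p(x)·q(x) = x^4 + 2*x^2 - 4*x + 1.
∫_{-1}^{1} of each monomial x^k gives [2/(k+1) if k even, 0 if k odd]. Integrating term-by-term (or equivalently evaluating the antiderivative F(x) = x^5/5 + 2*x^3/3 - 2*x^2 + x at the endpoints):
  F(1) − F(−1) = -2/15 − (-58/15) = 56/15.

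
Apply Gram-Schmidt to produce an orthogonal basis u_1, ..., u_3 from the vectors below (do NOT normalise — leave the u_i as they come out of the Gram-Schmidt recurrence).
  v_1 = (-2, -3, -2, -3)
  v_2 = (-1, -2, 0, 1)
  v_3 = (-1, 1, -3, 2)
Orthogonal basis:
  u_1 = (-2, -3, -2, -3)
  u_2 = (-8/13, -37/26, 5/13, 41/26)
  u_3 = (-122/131, 160/131, -415/131, 198/131)

Apply the Gram-Schmidt recurrence
  u_1 = v_1
  u_i = v_i − Σ_{j<i} ((v_i · u_j) / (u_j · u_j)) · u_j.

Step by step this gives:
  u_1 = (-2, -3, -2, -3)
  u_2 = (-8/13, -37/26, 5/13, 41/26)
  u_3 = (-122/131, 160/131, -415/131, 198/131)

Orthogonality check:
  u_2 · u_1 = 0 (should be 0)
  u_3 · u_1 = 0 (should be 0)
  u_3 · u_2 = 0 (should be 0)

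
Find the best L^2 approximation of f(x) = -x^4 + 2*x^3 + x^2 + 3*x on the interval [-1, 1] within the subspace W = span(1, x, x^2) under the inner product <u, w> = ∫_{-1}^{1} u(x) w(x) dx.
g(x) = x^2/7 + 21*x/5 + 3/35

The best approximation g ∈ W is the orthogonal projection of f onto W. Writing g = a_0 + a_1 x + a_2 x^2, the coefficients solve the normal equations G · a = b where
  G_{ij} = <φ_i, φ_j> and b_i = <f, φ_i>, with φ_0 = 1, φ_1 = x, φ_2 = x^2.
G =
  [2, 0, 2/3]
  [0, 2/3, 0]
  [2/3, 0, 2/5],
b = (4/15, 14/5, 4/35).
Solving gives a_0 = 3/35, a_1 = 21/5, a_2 = 1/7, so
  g(x) = x^2/7 + 21*x/5 + 3/35.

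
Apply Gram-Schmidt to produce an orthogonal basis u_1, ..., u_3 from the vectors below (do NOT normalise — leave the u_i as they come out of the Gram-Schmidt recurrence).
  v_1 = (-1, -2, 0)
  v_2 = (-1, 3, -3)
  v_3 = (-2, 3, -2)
Orthogonal basis:
  u_1 = (-1, -2, 0)
  u_2 = (-2, 1, -3)
  u_3 = (-33/35, 33/70, 11/14)

Apply the Gram-Schmidt recurrence
  u_1 = v_1
  u_i = v_i − Σ_{j<i} ((v_i · u_j) / (u_j · u_j)) · u_j.

Step by step this gives:
  u_1 = (-1, -2, 0)
  u_2 = (-2, 1, -3)
  u_3 = (-33/35, 33/70, 11/14)

Orthogonality check:
  u_2 · u_1 = 0 (should be 0)
  u_3 · u_1 = 0 (should be 0)
  u_3 · u_2 = 0 (should be 0)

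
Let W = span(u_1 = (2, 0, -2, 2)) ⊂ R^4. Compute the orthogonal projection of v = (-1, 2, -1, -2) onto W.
proj_W(v) = (-2/3, 0, 2/3, -2/3)

Set up U = [u_1 | ... | u_1] ∈ R^(4×1). The projector onto W = col(U) is P = U (U^T U)^(-1) U^T.
Compute U^T U =
  [12],
and U^T v = (-4).
Solve U^T U · c = U^T v for the coefficients: c = (-1/3). The projection is proj_W(v) = U c.
Check: (v - proj_W(v)) · u_1 = 0  (should be 0).
Result: proj_W(v) = (-2/3, 0, 2/3, -2/3).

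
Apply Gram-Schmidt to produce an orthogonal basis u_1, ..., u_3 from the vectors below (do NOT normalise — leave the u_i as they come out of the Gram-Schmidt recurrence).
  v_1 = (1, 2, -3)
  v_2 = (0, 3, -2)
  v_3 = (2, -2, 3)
Orthogonal basis:
  u_1 = (1, 2, -3)
  u_2 = (-6/7, 9/7, 4/7)
  u_3 = (75/38, 15/19, 45/38)

Apply the Gram-Schmidt recurrence
  u_1 = v_1
  u_i = v_i − Σ_{j<i} ((v_i · u_j) / (u_j · u_j)) · u_j.

Step by step this gives:
  u_1 = (1, 2, -3)
  u_2 = (-6/7, 9/7, 4/7)
  u_3 = (75/38, 15/19, 45/38)

Orthogonality check:
  u_2 · u_1 = 0 (should be 0)
  u_3 · u_1 = 0 (should be 0)
  u_3 · u_2 = 0 (should be 0)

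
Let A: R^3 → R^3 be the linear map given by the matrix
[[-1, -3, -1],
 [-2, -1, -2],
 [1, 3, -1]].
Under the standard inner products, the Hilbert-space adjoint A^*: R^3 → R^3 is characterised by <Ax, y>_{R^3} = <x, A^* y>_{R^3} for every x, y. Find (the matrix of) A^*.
A^* = A^T =
[[-1, -2, 1],
 [-3, -1, 3],
 [-1, -2, -1]]

For real matrices with standard dot products, the defining identity <Ax, y> = <x, A^* y> gives (Ax)^T y = x^T (A^*) y, i.e. x^T A^T y = x^T (A^*) y. Since this holds for all x, y, we must have A^* = A^T. Therefore
A^* =
[[-1, -2, 1],
 [-3, -1, 3],
 [-1, -2, -1]].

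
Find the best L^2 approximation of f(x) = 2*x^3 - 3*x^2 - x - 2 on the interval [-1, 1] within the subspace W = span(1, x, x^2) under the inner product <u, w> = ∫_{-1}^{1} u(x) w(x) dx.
g(x) = -3*x^2 + x/5 - 2

The best approximation g ∈ W is the orthogonal projection of f onto W. Writing g = a_0 + a_1 x + a_2 x^2, the coefficients solve the normal equations G · a = b where
  G_{ij} = <φ_i, φ_j> and b_i = <f, φ_i>, with φ_0 = 1, φ_1 = x, φ_2 = x^2.
G =
  [2, 0, 2/3]
  [0, 2/3, 0]
  [2/3, 0, 2/5],
b = (-6, 2/15, -38/15).
Solving gives a_0 = -2, a_1 = 1/5, a_2 = -3, so
  g(x) = -3*x^2 + x/5 - 2.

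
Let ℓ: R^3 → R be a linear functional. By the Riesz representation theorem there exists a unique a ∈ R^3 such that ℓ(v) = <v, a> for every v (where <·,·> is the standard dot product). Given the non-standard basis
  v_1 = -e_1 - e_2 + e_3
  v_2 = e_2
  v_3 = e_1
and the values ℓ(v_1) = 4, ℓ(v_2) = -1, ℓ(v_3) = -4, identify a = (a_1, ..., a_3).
a = (-4, -1, -1)

Write a = (a_1, ..., a_3) in the standard basis. For each basis vector v_i, ℓ(v_i) = <v_i, a> is a linear equation in the a_j's. Collect the n equations into a matrix system V a = ℓ, where row i of V is v_i (expressed in the standard basis). Since V is invertible (lower-triangular with 1s on the diagonal, up to permutation), solve by back-substitution:
  V =
[[-1, -1, 1],
 [0, 1, 0],
 [1, 0, 0]]
  V a = (4, -1, -4)
Solving gives a = (-4, -1, -1).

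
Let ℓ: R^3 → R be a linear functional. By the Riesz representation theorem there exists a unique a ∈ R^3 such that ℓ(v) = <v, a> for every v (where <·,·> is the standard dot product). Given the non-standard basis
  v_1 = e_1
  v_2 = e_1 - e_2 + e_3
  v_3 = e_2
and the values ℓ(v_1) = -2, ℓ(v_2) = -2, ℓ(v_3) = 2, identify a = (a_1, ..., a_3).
a = (-2, 2, 2)

Write a = (a_1, ..., a_3) in the standard basis. For each basis vector v_i, ℓ(v_i) = <v_i, a> is a linear equation in the a_j's. Collect the n equations into a matrix system V a = ℓ, where row i of V is v_i (expressed in the standard basis). Since V is invertible (lower-triangular with 1s on the diagonal, up to permutation), solve by back-substitution:
  V =
[[1, 0, 0],
 [1, -1, 1],
 [0, 1, 0]]
  V a = (-2, -2, 2)
Solving gives a = (-2, 2, 2).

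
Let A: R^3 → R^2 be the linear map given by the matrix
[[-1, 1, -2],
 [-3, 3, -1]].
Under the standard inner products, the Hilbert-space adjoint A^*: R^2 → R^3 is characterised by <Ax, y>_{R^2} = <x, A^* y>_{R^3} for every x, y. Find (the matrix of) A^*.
A^* = A^T =
[[-1, -3],
 [1, 3],
 [-2, -1]]

For real matrices with standard dot products, the defining identity <Ax, y> = <x, A^* y> gives (Ax)^T y = x^T (A^*) y, i.e. x^T A^T y = x^T (A^*) y. Since this holds for all x, y, we must have A^* = A^T. Therefore
A^* =
[[-1, -3],
 [1, 3],
 [-2, -1]].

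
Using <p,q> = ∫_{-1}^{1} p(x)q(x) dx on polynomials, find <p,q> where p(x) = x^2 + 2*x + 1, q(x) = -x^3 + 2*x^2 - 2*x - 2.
<p,q> = -20/3

Expand the product: p(x)·q(x) = -x^5 + x^3 - 4*x^2 - 6*x - 2.
∫_{-1}^{1} of each monomial x^k gives [2/(k+1) if k even, 0 if k odd]. Integrating term-by-term (or equivalently evaluating the antiderivative F(x) = -x^6/6 + x^4/4 - 4*x^3/3 - 3*x^2 - 2*x at the endpoints):
  F(1) − F(−1) = -25/4 − (5/12) = -20/3.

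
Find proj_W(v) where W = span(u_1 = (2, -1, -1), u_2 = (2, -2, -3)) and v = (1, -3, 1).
proj_W(v) = (34/21, -11/21, -5/21)

Set up U = [u_1 | ... | u_2] ∈ R^(3×2). The projector onto W = col(U) is P = U (U^T U)^(-1) U^T.
Compute U^T U =
  [6, 9]
  [9, 17],
and U^T v = (4, 5).
Solve U^T U · c = U^T v for the coefficients: c = (23/21, -2/7). The projection is proj_W(v) = U c.
Check: (v - proj_W(v)) · u_1 = 0  (should be 0).
Check: (v - proj_W(v)) · u_2 = 0  (should be 0).
Result: proj_W(v) = (34/21, -11/21, -5/21).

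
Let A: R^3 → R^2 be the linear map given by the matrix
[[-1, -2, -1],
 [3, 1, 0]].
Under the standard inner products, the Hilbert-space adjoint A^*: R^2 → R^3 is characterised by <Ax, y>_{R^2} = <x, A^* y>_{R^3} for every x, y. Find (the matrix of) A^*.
A^* = A^T =
[[-1, 3],
 [-2, 1],
 [-1, 0]]

For real matrices with standard dot products, the defining identity <Ax, y> = <x, A^* y> gives (Ax)^T y = x^T (A^*) y, i.e. x^T A^T y = x^T (A^*) y. Since this holds for all x, y, we must have A^* = A^T. Therefore
A^* =
[[-1, 3],
 [-2, 1],
 [-1, 0]].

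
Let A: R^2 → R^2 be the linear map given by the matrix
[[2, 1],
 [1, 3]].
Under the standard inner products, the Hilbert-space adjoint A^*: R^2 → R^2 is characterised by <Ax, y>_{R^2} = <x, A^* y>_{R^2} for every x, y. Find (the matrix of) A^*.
A^* = A^T =
[[2, 1],
 [1, 3]]

For real matrices with standard dot products, the defining identity <Ax, y> = <x, A^* y> gives (Ax)^T y = x^T (A^*) y, i.e. x^T A^T y = x^T (A^*) y. Since this holds for all x, y, we must have A^* = A^T. Therefore
A^* =
[[2, 1],
 [1, 3]].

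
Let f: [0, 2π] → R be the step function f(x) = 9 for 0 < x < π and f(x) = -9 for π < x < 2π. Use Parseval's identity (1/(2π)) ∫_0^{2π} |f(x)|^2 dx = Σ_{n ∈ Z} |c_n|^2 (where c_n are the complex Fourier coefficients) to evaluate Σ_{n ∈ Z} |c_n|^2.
Σ |c_n|^2 = 81

Parseval equates the L^2 energy of f (normalised by 1/(2π)) with the ℓ^2 sum of its Fourier coefficients: (1/(2π)) ∫_0^{2π} |f|^2 = Σ |c_n|^2.
Compute the left side: (1/(2π)) [∫_0^π 9^2 dx + ∫_π^{2π} (-9)^2 dx] = (1/(2π)) · (81π + 81π) = (81 + 81)/2 = 81.
So Σ_{n ∈ Z} |c_n|^2 = 81.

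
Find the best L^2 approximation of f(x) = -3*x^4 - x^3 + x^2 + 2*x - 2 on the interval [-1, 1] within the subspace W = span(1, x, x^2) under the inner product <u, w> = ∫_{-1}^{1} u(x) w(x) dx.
g(x) = -11*x^2/7 + 7*x/5 - 61/35

The best approximation g ∈ W is the orthogonal projection of f onto W. Writing g = a_0 + a_1 x + a_2 x^2, the coefficients solve the normal equations G · a = b where
  G_{ij} = <φ_i, φ_j> and b_i = <f, φ_i>, with φ_0 = 1, φ_1 = x, φ_2 = x^2.
G =
  [2, 0, 2/3]
  [0, 2/3, 0]
  [2/3, 0, 2/5],
b = (-68/15, 14/15, -188/105).
Solving gives a_0 = -61/35, a_1 = 7/5, a_2 = -11/7, so
  g(x) = -11*x^2/7 + 7*x/5 - 61/35.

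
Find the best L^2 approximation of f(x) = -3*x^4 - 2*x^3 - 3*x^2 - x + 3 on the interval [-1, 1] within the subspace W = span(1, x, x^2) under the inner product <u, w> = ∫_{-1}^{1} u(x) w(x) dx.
g(x) = -39*x^2/7 - 11*x/5 + 114/35

The best approximation g ∈ W is the orthogonal projection of f onto W. Writing g = a_0 + a_1 x + a_2 x^2, the coefficients solve the normal equations G · a = b where
  G_{ij} = <φ_i, φ_j> and b_i = <f, φ_i>, with φ_0 = 1, φ_1 = x, φ_2 = x^2.
G =
  [2, 0, 2/3]
  [0, 2/3, 0]
  [2/3, 0, 2/5],
b = (14/5, -22/15, -2/35).
Solving gives a_0 = 114/35, a_1 = -11/5, a_2 = -39/7, so
  g(x) = -39*x^2/7 - 11*x/5 + 114/35.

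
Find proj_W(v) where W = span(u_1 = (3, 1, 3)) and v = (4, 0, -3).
proj_W(v) = (9/19, 3/19, 9/19)

Set up U = [u_1 | ... | u_1] ∈ R^(3×1). The projector onto W = col(U) is P = U (U^T U)^(-1) U^T.
Compute U^T U =
  [19],
and U^T v = (3).
Solve U^T U · c = U^T v for the coefficients: c = (3/19). The projection is proj_W(v) = U c.
Check: (v - proj_W(v)) · u_1 = 0  (should be 0).
Result: proj_W(v) = (9/19, 3/19, 9/19).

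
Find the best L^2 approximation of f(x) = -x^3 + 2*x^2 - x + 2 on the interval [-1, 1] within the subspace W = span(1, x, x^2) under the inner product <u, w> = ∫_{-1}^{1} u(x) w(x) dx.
g(x) = 2*x^2 - 8*x/5 + 2

The best approximation g ∈ W is the orthogonal projection of f onto W. Writing g = a_0 + a_1 x + a_2 x^2, the coefficients solve the normal equations G · a = b where
  G_{ij} = <φ_i, φ_j> and b_i = <f, φ_i>, with φ_0 = 1, φ_1 = x, φ_2 = x^2.
G =
  [2, 0, 2/3]
  [0, 2/3, 0]
  [2/3, 0, 2/5],
b = (16/3, -16/15, 32/15).
Solving gives a_0 = 2, a_1 = -8/5, a_2 = 2, so
  g(x) = 2*x^2 - 8*x/5 + 2.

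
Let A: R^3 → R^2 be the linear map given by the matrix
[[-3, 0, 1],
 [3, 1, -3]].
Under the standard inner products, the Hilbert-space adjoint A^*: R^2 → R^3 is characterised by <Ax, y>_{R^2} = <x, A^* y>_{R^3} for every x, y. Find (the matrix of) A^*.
A^* = A^T =
[[-3, 3],
 [0, 1],
 [1, -3]]

For real matrices with standard dot products, the defining identity <Ax, y> = <x, A^* y> gives (Ax)^T y = x^T (A^*) y, i.e. x^T A^T y = x^T (A^*) y. Since this holds for all x, y, we must have A^* = A^T. Therefore
A^* =
[[-3, 3],
 [0, 1],
 [1, -3]].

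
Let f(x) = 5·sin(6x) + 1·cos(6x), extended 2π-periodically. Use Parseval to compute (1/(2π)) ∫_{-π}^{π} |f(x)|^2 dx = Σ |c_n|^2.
Σ |c_n|^2 = 13

Expand |f|^2 and use orthogonality of {sin(nx), cos(mx)} on [-π, π]:
  ∫_{-π}^{π} sin(nx)^2 dx = π, ∫ cos(mx)^2 dx = π, and cross terms integrate to 0.
So ∫_{-π}^{π} f(x)^2 dx = 5^2 · π + 1^2 · π = (25 + 1)π.
Divide by 2π: (25 + 1)/2 = 13.
By Parseval, this equals Σ |c_n|^2.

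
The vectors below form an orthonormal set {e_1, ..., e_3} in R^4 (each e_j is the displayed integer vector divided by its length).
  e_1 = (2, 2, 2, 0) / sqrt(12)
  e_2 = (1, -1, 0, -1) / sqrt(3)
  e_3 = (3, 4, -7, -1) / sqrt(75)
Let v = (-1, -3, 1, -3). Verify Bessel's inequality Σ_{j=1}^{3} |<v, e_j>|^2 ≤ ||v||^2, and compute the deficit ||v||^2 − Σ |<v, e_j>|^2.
Σ |<v, e_j>|^2 = 1211/75; ||v||^2 = 20; deficit = 289/75

Write each e_j = u_j / sqrt(<u_j, u_j>) where u_j is the displayed integer vector. Then <v, e_j> = <v, u_j> / sqrt(<u_j, u_j>), so |<v, e_j>|^2 = <v, u_j>^2 / <u_j, u_j>.
Coefficients: <v, e_1> = -6/sqrt(12), <v, e_2> = 5/sqrt(3), <v, e_3> = -19/sqrt(75).
Square and sum: Σ |<v, e_j>|^2 = 1211/75.
Compute ||v||^2 = v·v = 20.
Deficit = 20 − 1211/75 = 289/75 ≥ 0, confirming Bessel's inequality. (The deficit equals ||v − Σ <v,e_j> e_j||^2, the squared distance from v to span{e_j}.)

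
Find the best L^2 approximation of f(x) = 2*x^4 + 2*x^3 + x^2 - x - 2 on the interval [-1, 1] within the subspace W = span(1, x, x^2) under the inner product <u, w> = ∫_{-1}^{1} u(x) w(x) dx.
g(x) = 19*x^2/7 + x/5 - 76/35

The best approximation g ∈ W is the orthogonal projection of f onto W. Writing g = a_0 + a_1 x + a_2 x^2, the coefficients solve the normal equations G · a = b where
  G_{ij} = <φ_i, φ_j> and b_i = <f, φ_i>, with φ_0 = 1, φ_1 = x, φ_2 = x^2.
G =
  [2, 0, 2/3]
  [0, 2/3, 0]
  [2/3, 0, 2/5],
b = (-38/15, 2/15, -38/105).
Solving gives a_0 = -76/35, a_1 = 1/5, a_2 = 19/7, so
  g(x) = 19*x^2/7 + x/5 - 76/35.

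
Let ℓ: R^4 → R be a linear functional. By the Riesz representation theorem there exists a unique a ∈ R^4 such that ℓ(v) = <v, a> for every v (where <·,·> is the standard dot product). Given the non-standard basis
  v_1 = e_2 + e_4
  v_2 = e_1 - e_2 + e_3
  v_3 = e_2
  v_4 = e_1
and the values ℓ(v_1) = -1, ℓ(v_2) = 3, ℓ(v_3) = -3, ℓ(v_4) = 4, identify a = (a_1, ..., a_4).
a = (4, -3, -4, 2)

Write a = (a_1, ..., a_4) in the standard basis. For each basis vector v_i, ℓ(v_i) = <v_i, a> is a linear equation in the a_j's. Collect the n equations into a matrix system V a = ℓ, where row i of V is v_i (expressed in the standard basis). Since V is invertible (lower-triangular with 1s on the diagonal, up to permutation), solve by back-substitution:
  V =
[[0, 1, 0, 1],
 [1, -1, 1, 0],
 [0, 1, 0, 0],
 [1, 0, 0, 0]]
  V a = (-1, 3, -3, 4)
Solving gives a = (4, -3, -4, 2).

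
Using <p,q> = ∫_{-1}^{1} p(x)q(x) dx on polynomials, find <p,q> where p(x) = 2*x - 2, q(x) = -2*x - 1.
<p,q> = 4/3

Expand the product: p(x)·q(x) = -4*x^2 + 2*x + 2.
∫_{-1}^{1} of each monomial x^k gives [2/(k+1) if k even, 0 if k odd]. Integrating term-by-term (or equivalently evaluating the antiderivative F(x) = -4*x^3/3 + x^2 + 2*x at the endpoints):
  F(1) − F(−1) = 5/3 − (1/3) = 4/3.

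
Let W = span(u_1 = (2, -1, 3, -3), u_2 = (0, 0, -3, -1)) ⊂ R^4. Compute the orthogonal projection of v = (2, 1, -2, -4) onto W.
proj_W(v) = (150/97, -75/97, -201/97, -367/97)

Set up U = [u_1 | ... | u_2] ∈ R^(4×2). The projector onto W = col(U) is P = U (U^T U)^(-1) U^T.
Compute U^T U =
  [23, -6]
  [-6, 10],
and U^T v = (9, 10).
Solve U^T U · c = U^T v for the coefficients: c = (75/97, 142/97). The projection is proj_W(v) = U c.
Check: (v - proj_W(v)) · u_1 = 0  (should be 0).
Check: (v - proj_W(v)) · u_2 = 0  (should be 0).
Result: proj_W(v) = (150/97, -75/97, -201/97, -367/97).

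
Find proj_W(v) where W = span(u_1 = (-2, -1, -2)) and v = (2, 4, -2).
proj_W(v) = (8/9, 4/9, 8/9)

Set up U = [u_1 | ... | u_1] ∈ R^(3×1). The projector onto W = col(U) is P = U (U^T U)^(-1) U^T.
Compute U^T U =
  [9],
and U^T v = (-4).
Solve U^T U · c = U^T v for the coefficients: c = (-4/9). The projection is proj_W(v) = U c.
Check: (v - proj_W(v)) · u_1 = 0  (should be 0).
Result: proj_W(v) = (8/9, 4/9, 8/9).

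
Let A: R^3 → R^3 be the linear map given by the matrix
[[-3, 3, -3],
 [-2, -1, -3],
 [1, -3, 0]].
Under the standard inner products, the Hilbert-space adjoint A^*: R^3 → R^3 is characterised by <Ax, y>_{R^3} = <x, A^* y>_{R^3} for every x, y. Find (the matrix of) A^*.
A^* = A^T =
[[-3, -2, 1],
 [3, -1, -3],
 [-3, -3, 0]]

For real matrices with standard dot products, the defining identity <Ax, y> = <x, A^* y> gives (Ax)^T y = x^T (A^*) y, i.e. x^T A^T y = x^T (A^*) y. Since this holds for all x, y, we must have A^* = A^T. Therefore
A^* =
[[-3, -2, 1],
 [3, -1, -3],
 [-3, -3, 0]].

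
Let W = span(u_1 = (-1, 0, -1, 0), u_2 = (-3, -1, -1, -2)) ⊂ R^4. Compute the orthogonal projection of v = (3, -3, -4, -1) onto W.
proj_W(v) = (-3/14, 2/7, -11/14, 4/7)

Set up U = [u_1 | ... | u_2] ∈ R^(4×2). The projector onto W = col(U) is P = U (U^T U)^(-1) U^T.
Compute U^T U =
  [2, 4]
  [4, 15],
and U^T v = (1, 0).
Solve U^T U · c = U^T v for the coefficients: c = (15/14, -2/7). The projection is proj_W(v) = U c.
Check: (v - proj_W(v)) · u_1 = 0  (should be 0).
Check: (v - proj_W(v)) · u_2 = 0  (should be 0).
Result: proj_W(v) = (-3/14, 2/7, -11/14, 4/7).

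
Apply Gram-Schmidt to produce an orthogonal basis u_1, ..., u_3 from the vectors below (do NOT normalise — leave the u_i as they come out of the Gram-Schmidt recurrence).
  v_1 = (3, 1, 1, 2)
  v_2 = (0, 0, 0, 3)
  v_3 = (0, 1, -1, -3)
Orthogonal basis:
  u_1 = (3, 1, 1, 2)
  u_2 = (-6/5, -2/5, -2/5, 11/5)
  u_3 = (0, 1, -1, 0)

Apply the Gram-Schmidt recurrence
  u_1 = v_1
  u_i = v_i − Σ_{j<i} ((v_i · u_j) / (u_j · u_j)) · u_j.

Step by step this gives:
  u_1 = (3, 1, 1, 2)
  u_2 = (-6/5, -2/5, -2/5, 11/5)
  u_3 = (0, 1, -1, 0)

Orthogonality check:
  u_2 · u_1 = 0 (should be 0)
  u_3 · u_1 = 0 (should be 0)
  u_3 · u_2 = 0 (should be 0)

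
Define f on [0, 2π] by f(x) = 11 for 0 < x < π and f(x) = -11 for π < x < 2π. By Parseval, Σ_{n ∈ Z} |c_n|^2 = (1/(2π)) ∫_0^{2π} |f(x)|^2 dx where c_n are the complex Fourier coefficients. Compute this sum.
Σ |c_n|^2 = 121

Parseval equates the L^2 energy of f (normalised by 1/(2π)) with the ℓ^2 sum of its Fourier coefficients: (1/(2π)) ∫_0^{2π} |f|^2 = Σ |c_n|^2.
Compute the left side: (1/(2π)) [∫_0^π 11^2 dx + ∫_π^{2π} (-11)^2 dx] = (1/(2π)) · (121π + 121π) = (121 + 121)/2 = 121.
So Σ_{n ∈ Z} |c_n|^2 = 121.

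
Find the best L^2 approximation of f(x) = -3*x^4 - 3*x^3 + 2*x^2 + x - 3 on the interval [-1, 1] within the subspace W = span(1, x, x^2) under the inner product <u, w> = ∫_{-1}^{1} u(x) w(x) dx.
g(x) = -4*x^2/7 - 4*x/5 - 96/35

The best approximation g ∈ W is the orthogonal projection of f onto W. Writing g = a_0 + a_1 x + a_2 x^2, the coefficients solve the normal equations G · a = b where
  G_{ij} = <φ_i, φ_j> and b_i = <f, φ_i>, with φ_0 = 1, φ_1 = x, φ_2 = x^2.
G =
  [2, 0, 2/3]
  [0, 2/3, 0]
  [2/3, 0, 2/5],
b = (-88/15, -8/15, -72/35).
Solving gives a_0 = -96/35, a_1 = -4/5, a_2 = -4/7, so
  g(x) = -4*x^2/7 - 4*x/5 - 96/35.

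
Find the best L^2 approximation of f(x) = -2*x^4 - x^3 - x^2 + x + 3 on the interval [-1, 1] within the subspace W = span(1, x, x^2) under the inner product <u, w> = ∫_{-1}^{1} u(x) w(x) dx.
g(x) = -19*x^2/7 + 2*x/5 + 111/35

The best approximation g ∈ W is the orthogonal projection of f onto W. Writing g = a_0 + a_1 x + a_2 x^2, the coefficients solve the normal equations G · a = b where
  G_{ij} = <φ_i, φ_j> and b_i = <f, φ_i>, with φ_0 = 1, φ_1 = x, φ_2 = x^2.
G =
  [2, 0, 2/3]
  [0, 2/3, 0]
  [2/3, 0, 2/5],
b = (68/15, 4/15, 36/35).
Solving gives a_0 = 111/35, a_1 = 2/5, a_2 = -19/7, so
  g(x) = -19*x^2/7 + 2*x/5 + 111/35.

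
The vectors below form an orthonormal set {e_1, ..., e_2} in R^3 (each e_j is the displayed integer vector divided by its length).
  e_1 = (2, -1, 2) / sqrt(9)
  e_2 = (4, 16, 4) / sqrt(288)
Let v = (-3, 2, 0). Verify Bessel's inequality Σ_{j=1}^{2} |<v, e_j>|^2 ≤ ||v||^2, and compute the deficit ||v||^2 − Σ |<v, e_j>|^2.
Σ |<v, e_j>|^2 = 17/2; ||v||^2 = 13; deficit = 9/2

Write each e_j = u_j / sqrt(<u_j, u_j>) where u_j is the displayed integer vector. Then <v, e_j> = <v, u_j> / sqrt(<u_j, u_j>), so |<v, e_j>|^2 = <v, u_j>^2 / <u_j, u_j>.
Coefficients: <v, e_1> = -8/sqrt(9), <v, e_2> = 20/sqrt(288).
Square and sum: Σ |<v, e_j>|^2 = 17/2.
Compute ||v||^2 = v·v = 13.
Deficit = 13 − 17/2 = 9/2 ≥ 0, confirming Bessel's inequality. (The deficit equals ||v − Σ <v,e_j> e_j||^2, the squared distance from v to span{e_j}.)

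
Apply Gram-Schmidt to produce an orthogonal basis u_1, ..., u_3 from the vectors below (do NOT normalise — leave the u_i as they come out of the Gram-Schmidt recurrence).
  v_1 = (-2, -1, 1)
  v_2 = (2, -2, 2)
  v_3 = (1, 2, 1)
Orthogonal basis:
  u_1 = (-2, -1, 1)
  u_2 = (2, -2, 2)
  u_3 = (0, 3/2, 3/2)

Apply the Gram-Schmidt recurrence
  u_1 = v_1
  u_i = v_i − Σ_{j<i} ((v_i · u_j) / (u_j · u_j)) · u_j.

Step by step this gives:
  u_1 = (-2, -1, 1)
  u_2 = (2, -2, 2)
  u_3 = (0, 3/2, 3/2)

Orthogonality check:
  u_2 · u_1 = 0 (should be 0)
  u_3 · u_1 = 0 (should be 0)
  u_3 · u_2 = 0 (should be 0)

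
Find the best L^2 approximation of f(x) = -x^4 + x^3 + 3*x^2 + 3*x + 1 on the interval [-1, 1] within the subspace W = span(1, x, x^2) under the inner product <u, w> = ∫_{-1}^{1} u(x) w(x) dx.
g(x) = 15*x^2/7 + 18*x/5 + 38/35

The best approximation g ∈ W is the orthogonal projection of f onto W. Writing g = a_0 + a_1 x + a_2 x^2, the coefficients solve the normal equations G · a = b where
  G_{ij} = <φ_i, φ_j> and b_i = <f, φ_i>, with φ_0 = 1, φ_1 = x, φ_2 = x^2.
G =
  [2, 0, 2/3]
  [0, 2/3, 0]
  [2/3, 0, 2/5],
b = (18/5, 12/5, 166/105).
Solving gives a_0 = 38/35, a_1 = 18/5, a_2 = 15/7, so
  g(x) = 15*x^2/7 + 18*x/5 + 38/35.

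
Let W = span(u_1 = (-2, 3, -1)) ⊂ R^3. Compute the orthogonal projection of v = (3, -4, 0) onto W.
proj_W(v) = (18/7, -27/7, 9/7)

Set up U = [u_1 | ... | u_1] ∈ R^(3×1). The projector onto W = col(U) is P = U (U^T U)^(-1) U^T.
Compute U^T U =
  [14],
and U^T v = (-18).
Solve U^T U · c = U^T v for the coefficients: c = (-9/7). The projection is proj_W(v) = U c.
Check: (v - proj_W(v)) · u_1 = 0  (should be 0).
Result: proj_W(v) = (18/7, -27/7, 9/7).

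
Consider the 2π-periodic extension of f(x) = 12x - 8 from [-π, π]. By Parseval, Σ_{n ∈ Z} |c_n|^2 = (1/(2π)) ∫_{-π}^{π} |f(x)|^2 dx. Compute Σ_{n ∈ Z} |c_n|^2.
Σ |c_n|^2 = 48π^2 + 64

Expand and integrate term by term over [-π, π]:
  ∫ (12x)^2 dx = 144·(2π^3/3); ∫ 2·12·(-8)·x dx = 0 (odd integrand); ∫ (-8)^2 dx = 64·2π.
So (1/(2π)) ∫_{-π}^{π} (12x - 8)^2 dx = 144π^2/3 + 64 = 48π^2 + 64.
Parseval ⇒ Σ |c_n|^2 = 48π^2 + 64.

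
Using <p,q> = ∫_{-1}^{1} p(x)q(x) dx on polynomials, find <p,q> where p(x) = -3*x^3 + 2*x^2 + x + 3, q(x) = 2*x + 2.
<p,q> = 68/5

Expand the product: p(x)·q(x) = -6*x^4 - 2*x^3 + 6*x^2 + 8*x + 6.
∫_{-1}^{1} of each monomial x^k gives [2/(k+1) if k even, 0 if k odd]. Integrating term-by-term (or equivalently evaluating the antiderivative F(x) = -6*x^5/5 - x^4/2 + 2*x^3 + 4*x^2 + 6*x at the endpoints):
  F(1) − F(−1) = 103/10 − (-33/10) = 68/5.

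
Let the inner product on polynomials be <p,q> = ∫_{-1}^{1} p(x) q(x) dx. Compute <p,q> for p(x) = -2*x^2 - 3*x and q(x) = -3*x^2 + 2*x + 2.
<p,q> = -64/15

Expand the product: p(x)·q(x) = 6*x^4 + 5*x^3 - 10*x^2 - 6*x.
∫_{-1}^{1} of each monomial x^k gives [2/(k+1) if k even, 0 if k odd]. Integrating term-by-term (or equivalently evaluating the antiderivative F(x) = 6*x^5/5 + 5*x^4/4 - 10*x^3/3 - 3*x^2 at the endpoints):
  F(1) − F(−1) = -233/60 − (23/60) = -64/15.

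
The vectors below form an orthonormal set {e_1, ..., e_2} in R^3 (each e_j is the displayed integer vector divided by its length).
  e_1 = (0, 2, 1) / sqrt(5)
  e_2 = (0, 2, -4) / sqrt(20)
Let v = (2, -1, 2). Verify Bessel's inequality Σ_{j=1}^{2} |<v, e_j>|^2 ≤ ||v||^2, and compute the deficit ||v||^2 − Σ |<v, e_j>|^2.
Σ |<v, e_j>|^2 = 5; ||v||^2 = 9; deficit = 4

Write each e_j = u_j / sqrt(<u_j, u_j>) where u_j is the displayed integer vector. Then <v, e_j> = <v, u_j> / sqrt(<u_j, u_j>), so |<v, e_j>|^2 = <v, u_j>^2 / <u_j, u_j>.
Coefficients: <v, e_1> = 0/sqrt(5), <v, e_2> = -10/sqrt(20).
Square and sum: Σ |<v, e_j>|^2 = 5.
Compute ||v||^2 = v·v = 9.
Deficit = 9 − 5 = 4 ≥ 0, confirming Bessel's inequality. (The deficit equals ||v − Σ <v,e_j> e_j||^2, the squared distance from v to span{e_j}.)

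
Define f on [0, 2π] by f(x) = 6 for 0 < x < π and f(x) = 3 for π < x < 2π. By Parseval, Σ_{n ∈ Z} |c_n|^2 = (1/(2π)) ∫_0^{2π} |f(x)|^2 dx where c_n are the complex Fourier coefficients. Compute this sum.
Σ |c_n|^2 = 45/2

Parseval equates the L^2 energy of f (normalised by 1/(2π)) with the ℓ^2 sum of its Fourier coefficients: (1/(2π)) ∫_0^{2π} |f|^2 = Σ |c_n|^2.
Compute the left side: (1/(2π)) [∫_0^π 6^2 dx + ∫_π^{2π} 3^2 dx] = (1/(2π)) · (36π + 9π) = (36 + 9)/2 = 45/2.
So Σ_{n ∈ Z} |c_n|^2 = 45/2.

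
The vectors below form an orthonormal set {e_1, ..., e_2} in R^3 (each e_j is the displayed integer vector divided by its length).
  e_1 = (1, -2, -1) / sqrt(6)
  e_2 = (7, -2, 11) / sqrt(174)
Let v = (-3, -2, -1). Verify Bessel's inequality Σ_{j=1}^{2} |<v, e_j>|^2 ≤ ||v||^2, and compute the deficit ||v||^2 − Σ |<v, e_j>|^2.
Σ |<v, e_j>|^2 = 150/29; ||v||^2 = 14; deficit = 256/29

Write each e_j = u_j / sqrt(<u_j, u_j>) where u_j is the displayed integer vector. Then <v, e_j> = <v, u_j> / sqrt(<u_j, u_j>), so |<v, e_j>|^2 = <v, u_j>^2 / <u_j, u_j>.
Coefficients: <v, e_1> = 2/sqrt(6), <v, e_2> = -28/sqrt(174).
Square and sum: Σ |<v, e_j>|^2 = 150/29.
Compute ||v||^2 = v·v = 14.
Deficit = 14 − 150/29 = 256/29 ≥ 0, confirming Bessel's inequality. (The deficit equals ||v − Σ <v,e_j> e_j||^2, the squared distance from v to span{e_j}.)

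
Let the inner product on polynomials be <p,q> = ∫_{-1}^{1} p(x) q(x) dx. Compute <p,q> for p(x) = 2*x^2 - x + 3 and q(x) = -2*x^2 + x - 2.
<p,q> = -314/15

Expand the product: p(x)·q(x) = -4*x^4 + 4*x^3 - 11*x^2 + 5*x - 6.
∫_{-1}^{1} of each monomial x^k gives [2/(k+1) if k even, 0 if k odd]. Integrating term-by-term (or equivalently evaluating the antiderivative F(x) = -4*x^5/5 + x^4 - 11*x^3/3 + 5*x^2/2 - 6*x at the endpoints):
  F(1) − F(−1) = -209/30 − (419/30) = -314/15.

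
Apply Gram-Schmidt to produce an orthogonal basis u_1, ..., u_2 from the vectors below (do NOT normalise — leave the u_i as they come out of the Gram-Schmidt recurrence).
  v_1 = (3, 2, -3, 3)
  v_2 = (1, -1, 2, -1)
Orthogonal basis:
  u_1 = (3, 2, -3, 3)
  u_2 = (55/31, -15/31, 38/31, -7/31)

Apply the Gram-Schmidt recurrence
  u_1 = v_1
  u_i = v_i − Σ_{j<i} ((v_i · u_j) / (u_j · u_j)) · u_j.

Step by step this gives:
  u_1 = (3, 2, -3, 3)
  u_2 = (55/31, -15/31, 38/31, -7/31)

Orthogonality check:
  u_2 · u_1 = 0 (should be 0)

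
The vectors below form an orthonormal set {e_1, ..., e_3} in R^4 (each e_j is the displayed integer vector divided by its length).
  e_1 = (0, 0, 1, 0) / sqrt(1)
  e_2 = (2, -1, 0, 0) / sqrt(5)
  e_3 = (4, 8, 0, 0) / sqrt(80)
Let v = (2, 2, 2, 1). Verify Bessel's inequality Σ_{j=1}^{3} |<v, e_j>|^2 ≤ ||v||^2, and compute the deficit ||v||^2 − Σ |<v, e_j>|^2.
Σ |<v, e_j>|^2 = 12; ||v||^2 = 13; deficit = 1

Write each e_j = u_j / sqrt(<u_j, u_j>) where u_j is the displayed integer vector. Then <v, e_j> = <v, u_j> / sqrt(<u_j, u_j>), so |<v, e_j>|^2 = <v, u_j>^2 / <u_j, u_j>.
Coefficients: <v, e_1> = 2/sqrt(1), <v, e_2> = 2/sqrt(5), <v, e_3> = 24/sqrt(80).
Square and sum: Σ |<v, e_j>|^2 = 12.
Compute ||v||^2 = v·v = 13.
Deficit = 13 − 12 = 1 ≥ 0, confirming Bessel's inequality. (The deficit equals ||v − Σ <v,e_j> e_j||^2, the squared distance from v to span{e_j}.)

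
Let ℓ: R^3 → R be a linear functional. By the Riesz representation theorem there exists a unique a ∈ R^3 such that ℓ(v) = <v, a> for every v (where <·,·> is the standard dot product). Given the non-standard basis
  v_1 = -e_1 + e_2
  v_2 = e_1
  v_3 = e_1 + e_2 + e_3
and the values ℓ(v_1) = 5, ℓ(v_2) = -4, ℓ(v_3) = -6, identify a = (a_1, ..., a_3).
a = (-4, 1, -3)

Write a = (a_1, ..., a_3) in the standard basis. For each basis vector v_i, ℓ(v_i) = <v_i, a> is a linear equation in the a_j's. Collect the n equations into a matrix system V a = ℓ, where row i of V is v_i (expressed in the standard basis). Since V is invertible (lower-triangular with 1s on the diagonal, up to permutation), solve by back-substitution:
  V =
[[-1, 1, 0],
 [1, 0, 0],
 [1, 1, 1]]
  V a = (5, -4, -6)
Solving gives a = (-4, 1, -3).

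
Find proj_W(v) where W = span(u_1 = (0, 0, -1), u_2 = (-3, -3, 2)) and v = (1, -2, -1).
proj_W(v) = (-1/2, -1/2, -1)

Set up U = [u_1 | ... | u_2] ∈ R^(3×2). The projector onto W = col(U) is P = U (U^T U)^(-1) U^T.
Compute U^T U =
  [1, -2]
  [-2, 22],
and U^T v = (1, 1).
Solve U^T U · c = U^T v for the coefficients: c = (4/3, 1/6). The projection is proj_W(v) = U c.
Check: (v - proj_W(v)) · u_1 = 0  (should be 0).
Check: (v - proj_W(v)) · u_2 = 0  (should be 0).
Result: proj_W(v) = (-1/2, -1/2, -1).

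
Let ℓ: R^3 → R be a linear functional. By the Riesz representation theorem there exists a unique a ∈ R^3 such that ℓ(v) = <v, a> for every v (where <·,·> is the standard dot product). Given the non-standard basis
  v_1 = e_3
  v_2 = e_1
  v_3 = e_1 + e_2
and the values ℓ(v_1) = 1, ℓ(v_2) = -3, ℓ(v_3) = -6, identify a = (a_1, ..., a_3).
a = (-3, -3, 1)

Write a = (a_1, ..., a_3) in the standard basis. For each basis vector v_i, ℓ(v_i) = <v_i, a> is a linear equation in the a_j's. Collect the n equations into a matrix system V a = ℓ, where row i of V is v_i (expressed in the standard basis). Since V is invertible (lower-triangular with 1s on the diagonal, up to permutation), solve by back-substitution:
  V =
[[0, 0, 1],
 [1, 0, 0],
 [1, 1, 0]]
  V a = (1, -3, -6)
Solving gives a = (-3, -3, 1).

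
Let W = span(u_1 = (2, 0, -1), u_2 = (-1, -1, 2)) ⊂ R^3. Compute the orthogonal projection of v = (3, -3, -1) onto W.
proj_W(v) = (25/7, -9/7, 1/7)

Set up U = [u_1 | ... | u_2] ∈ R^(3×2). The projector onto W = col(U) is P = U (U^T U)^(-1) U^T.
Compute U^T U =
  [5, -4]
  [-4, 6],
and U^T v = (7, -2).
Solve U^T U · c = U^T v for the coefficients: c = (17/7, 9/7). The projection is proj_W(v) = U c.
Check: (v - proj_W(v)) · u_1 = 0  (should be 0).
Check: (v - proj_W(v)) · u_2 = 0  (should be 0).
Result: proj_W(v) = (25/7, -9/7, 1/7).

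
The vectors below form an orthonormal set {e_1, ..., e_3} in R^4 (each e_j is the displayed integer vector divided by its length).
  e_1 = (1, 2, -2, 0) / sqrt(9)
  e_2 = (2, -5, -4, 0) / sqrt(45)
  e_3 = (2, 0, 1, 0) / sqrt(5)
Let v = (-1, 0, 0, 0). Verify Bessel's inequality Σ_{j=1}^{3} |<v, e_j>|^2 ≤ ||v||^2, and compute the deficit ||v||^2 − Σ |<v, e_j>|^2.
Σ |<v, e_j>|^2 = 1; ||v||^2 = 1; deficit = 0

Write each e_j = u_j / sqrt(<u_j, u_j>) where u_j is the displayed integer vector. Then <v, e_j> = <v, u_j> / sqrt(<u_j, u_j>), so |<v, e_j>|^2 = <v, u_j>^2 / <u_j, u_j>.
Coefficients: <v, e_1> = -1/sqrt(9), <v, e_2> = -2/sqrt(45), <v, e_3> = -2/sqrt(5).
Square and sum: Σ |<v, e_j>|^2 = 1.
Compute ||v||^2 = v·v = 1.
Deficit = 1 − 1 = 0 ≥ 0, confirming Bessel's inequality. (The deficit equals ||v − Σ <v,e_j> e_j||^2, the squared distance from v to span{e_j}.)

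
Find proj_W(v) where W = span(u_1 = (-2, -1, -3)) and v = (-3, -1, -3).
proj_W(v) = (-16/7, -8/7, -24/7)

Set up U = [u_1 | ... | u_1] ∈ R^(3×1). The projector onto W = col(U) is P = U (U^T U)^(-1) U^T.
Compute U^T U =
  [14],
and U^T v = (16).
Solve U^T U · c = U^T v for the coefficients: c = (8/7). The projection is proj_W(v) = U c.
Check: (v - proj_W(v)) · u_1 = 0  (should be 0).
Result: proj_W(v) = (-16/7, -8/7, -24/7).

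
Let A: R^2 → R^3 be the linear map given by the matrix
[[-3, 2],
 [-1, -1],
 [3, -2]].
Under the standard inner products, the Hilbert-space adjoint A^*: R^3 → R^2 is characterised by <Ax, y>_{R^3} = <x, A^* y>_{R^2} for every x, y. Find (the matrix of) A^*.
A^* = A^T =
[[-3, -1, 3],
 [2, -1, -2]]

For real matrices with standard dot products, the defining identity <Ax, y> = <x, A^* y> gives (Ax)^T y = x^T (A^*) y, i.e. x^T A^T y = x^T (A^*) y. Since this holds for all x, y, we must have A^* = A^T. Therefore
A^* =
[[-3, -1, 3],
 [2, -1, -2]].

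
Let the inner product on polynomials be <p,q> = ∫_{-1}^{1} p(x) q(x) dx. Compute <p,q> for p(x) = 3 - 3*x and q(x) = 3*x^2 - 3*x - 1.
<p,q> = 6

Expand the product: p(x)·q(x) = -9*x^3 + 18*x^2 - 6*x - 3.
∫_{-1}^{1} of each monomial x^k gives [2/(k+1) if k even, 0 if k odd]. Integrating term-by-term (or equivalently evaluating the antiderivative F(x) = -9*x^4/4 + 6*x^3 - 3*x^2 - 3*x at the endpoints):
  F(1) − F(−1) = -9/4 − (-33/4) = 6.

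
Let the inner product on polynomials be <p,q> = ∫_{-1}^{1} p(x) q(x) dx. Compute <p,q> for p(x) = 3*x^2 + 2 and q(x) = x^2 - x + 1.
<p,q> = 128/15

Expand the product: p(x)·q(x) = 3*x^4 - 3*x^3 + 5*x^2 - 2*x + 2.
∫_{-1}^{1} of each monomial x^k gives [2/(k+1) if k even, 0 if k odd]. Integrating term-by-term (or equivalently evaluating the antiderivative F(x) = 3*x^5/5 - 3*x^4/4 + 5*x^3/3 - x^2 + 2*x at the endpoints):
  F(1) − F(−1) = 151/60 − (-361/60) = 128/15.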